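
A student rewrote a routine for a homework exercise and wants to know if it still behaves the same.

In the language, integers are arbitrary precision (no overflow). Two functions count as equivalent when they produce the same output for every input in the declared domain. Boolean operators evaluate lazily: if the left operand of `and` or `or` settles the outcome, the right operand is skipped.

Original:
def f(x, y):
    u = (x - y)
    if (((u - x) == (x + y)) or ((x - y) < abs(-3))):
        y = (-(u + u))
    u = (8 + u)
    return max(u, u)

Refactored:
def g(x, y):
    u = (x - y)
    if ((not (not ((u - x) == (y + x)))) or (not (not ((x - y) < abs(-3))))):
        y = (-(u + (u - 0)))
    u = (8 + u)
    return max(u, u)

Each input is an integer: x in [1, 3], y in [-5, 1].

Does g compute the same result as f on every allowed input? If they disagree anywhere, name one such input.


Side by side, the visible changes include: arithmetic usage differs; also boolean connective usage differs; also constant usage differs.
One worked example (x=3, y=1) — f: u = 2; (((u - x) == (x + y)) or ((x - y) < abs(-3))) -> true; y = -4; u = 10; return 10; g: u = 2; ((not (not ((u - x) == (y + x)))) or (not (not ((x - y) < abs(-3))))) -> true; y = -4; u = 10; return 10; agreement on 10.
Checked all 21 inputs in the declared domain: the outputs agree on every one.
verdict: equivalent


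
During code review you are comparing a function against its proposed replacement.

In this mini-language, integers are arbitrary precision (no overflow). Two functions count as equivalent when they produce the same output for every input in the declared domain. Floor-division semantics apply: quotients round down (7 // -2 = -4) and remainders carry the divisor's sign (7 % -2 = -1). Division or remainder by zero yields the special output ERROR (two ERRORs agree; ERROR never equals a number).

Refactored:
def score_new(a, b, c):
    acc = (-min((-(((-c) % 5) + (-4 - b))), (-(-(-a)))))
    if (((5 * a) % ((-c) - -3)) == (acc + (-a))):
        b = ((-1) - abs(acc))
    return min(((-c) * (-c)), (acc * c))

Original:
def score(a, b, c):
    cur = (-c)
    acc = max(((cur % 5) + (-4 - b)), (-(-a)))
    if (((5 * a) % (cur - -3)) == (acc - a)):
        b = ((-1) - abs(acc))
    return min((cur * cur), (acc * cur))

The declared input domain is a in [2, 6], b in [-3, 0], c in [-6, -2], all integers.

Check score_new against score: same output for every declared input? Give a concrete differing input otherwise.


Not equivalent: a=2, b=-3, c=-6 separates them (12 vs -12).
score: cur becomes 6; next acc becomes 2; next (((5 * a) % (cur - -3)) == (acc - a)) evaluates to false; next final value 12
score_new: acc becomes 2; next (((5 * a) % ((-c) - -3)) == (acc + (-a))) evaluates to false; next final value -12
verdict: not equivalent; witness: a=2, b=-3, c=-6


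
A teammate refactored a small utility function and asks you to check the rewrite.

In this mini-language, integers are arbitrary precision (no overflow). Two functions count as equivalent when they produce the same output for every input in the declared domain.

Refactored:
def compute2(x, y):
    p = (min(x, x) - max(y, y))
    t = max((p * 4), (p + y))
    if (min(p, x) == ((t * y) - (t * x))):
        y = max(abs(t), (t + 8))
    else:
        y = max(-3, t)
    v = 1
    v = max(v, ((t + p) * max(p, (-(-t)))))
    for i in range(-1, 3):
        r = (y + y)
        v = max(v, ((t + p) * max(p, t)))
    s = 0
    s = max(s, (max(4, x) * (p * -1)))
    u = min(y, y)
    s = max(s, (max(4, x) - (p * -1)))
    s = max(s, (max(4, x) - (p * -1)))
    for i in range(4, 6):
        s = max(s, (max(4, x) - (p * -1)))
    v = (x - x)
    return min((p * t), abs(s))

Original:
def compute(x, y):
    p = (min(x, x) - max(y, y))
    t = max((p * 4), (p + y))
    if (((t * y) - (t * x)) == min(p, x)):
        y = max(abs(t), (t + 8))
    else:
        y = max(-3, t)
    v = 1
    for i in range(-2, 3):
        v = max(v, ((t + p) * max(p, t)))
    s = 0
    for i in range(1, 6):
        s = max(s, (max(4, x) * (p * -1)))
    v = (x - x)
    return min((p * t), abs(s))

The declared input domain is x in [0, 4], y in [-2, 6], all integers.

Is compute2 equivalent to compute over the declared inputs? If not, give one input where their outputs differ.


The rewrite breaks on x=0, y=-2, where the results are 0 and 6.
compute: p=2, then t=8, then (((t * y) - (t * x)) == min(p, x)) is false, then y=8, then v=1, then (i=-2), then v=80, then (i=-1), then v=80, then (i=0), then v=80, then (i=1), then v=80, then (i=2), then v=80, then s=0, then (i=1), then s=0, then (i=2), then s=0, then (i=3), then s=0, then (i=4), then s=0, then (i=5), then s=0, then v=0, then returns 0
compute2: p=2, then t=8, then (min(p, x) == ((t * y) - (t * x))) is false, then y=8, then v=1, then v=80, then (i=-1), then r=16, then v=80, then (i=0), then r=16, then v=80, then (i=1), then r=16, then v=80, then (i=2), then r=16, then v=80, then s=0, then s=0, then u=8, then s=6, then s=6, then (i=4), then s=6, then (i=5), then s=6, then v=0, then returns 6
verdict: not equivalent; witness: x=0, y=-2


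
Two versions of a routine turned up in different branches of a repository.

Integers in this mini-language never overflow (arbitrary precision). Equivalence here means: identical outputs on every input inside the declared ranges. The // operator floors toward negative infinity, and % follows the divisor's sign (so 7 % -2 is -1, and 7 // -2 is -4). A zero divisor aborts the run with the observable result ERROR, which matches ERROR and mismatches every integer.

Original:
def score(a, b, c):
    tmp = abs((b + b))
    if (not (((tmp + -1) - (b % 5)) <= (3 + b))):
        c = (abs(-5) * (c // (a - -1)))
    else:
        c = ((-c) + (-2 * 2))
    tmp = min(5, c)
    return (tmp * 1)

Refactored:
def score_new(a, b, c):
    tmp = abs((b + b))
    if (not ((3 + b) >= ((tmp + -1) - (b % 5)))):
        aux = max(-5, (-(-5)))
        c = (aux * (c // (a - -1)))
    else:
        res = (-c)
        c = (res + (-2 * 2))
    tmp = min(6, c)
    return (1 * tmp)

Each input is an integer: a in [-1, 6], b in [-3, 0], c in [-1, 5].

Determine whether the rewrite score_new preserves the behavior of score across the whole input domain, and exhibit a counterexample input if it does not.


At a=0, b=-3, c=2: score gives 5, score_new gives 6.
verdict: not equivalent; witness: a=0, b=-3, c=2


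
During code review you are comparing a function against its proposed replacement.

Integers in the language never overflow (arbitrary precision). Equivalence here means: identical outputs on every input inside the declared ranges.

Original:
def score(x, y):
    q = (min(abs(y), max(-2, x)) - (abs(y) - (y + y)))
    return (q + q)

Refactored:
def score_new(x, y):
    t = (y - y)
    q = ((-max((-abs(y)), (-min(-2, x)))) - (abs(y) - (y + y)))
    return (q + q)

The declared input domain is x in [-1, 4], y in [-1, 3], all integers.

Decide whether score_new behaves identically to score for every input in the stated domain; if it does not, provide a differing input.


These are not equivalent — on x=-1, y=-1 the outputs split (-8 vs -10).
score: q = -4; return -8
score_new: t = 0; q = -5; return -10
verdict: not equivalent; witness: x=-1, y=-1


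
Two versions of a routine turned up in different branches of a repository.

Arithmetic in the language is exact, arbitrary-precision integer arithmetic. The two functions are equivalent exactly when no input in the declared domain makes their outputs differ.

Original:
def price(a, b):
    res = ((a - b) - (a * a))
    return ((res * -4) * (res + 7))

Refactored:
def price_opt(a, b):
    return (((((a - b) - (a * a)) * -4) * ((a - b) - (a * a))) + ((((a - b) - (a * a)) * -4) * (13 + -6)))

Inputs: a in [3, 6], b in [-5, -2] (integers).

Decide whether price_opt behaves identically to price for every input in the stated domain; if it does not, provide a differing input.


Equivalent — the differences include arithmetic usage differs; and statement counts differ; and local variable names differ; and constant usage differs, yet no declared input distinguishes the two.
One worked example (a=3, b=-5) — price: res := -1 | result 24; price_opt: result 24; agreement on 24.
Checked all 16 inputs in the declared domain: the outputs agree on every one.
verdict: equivalent


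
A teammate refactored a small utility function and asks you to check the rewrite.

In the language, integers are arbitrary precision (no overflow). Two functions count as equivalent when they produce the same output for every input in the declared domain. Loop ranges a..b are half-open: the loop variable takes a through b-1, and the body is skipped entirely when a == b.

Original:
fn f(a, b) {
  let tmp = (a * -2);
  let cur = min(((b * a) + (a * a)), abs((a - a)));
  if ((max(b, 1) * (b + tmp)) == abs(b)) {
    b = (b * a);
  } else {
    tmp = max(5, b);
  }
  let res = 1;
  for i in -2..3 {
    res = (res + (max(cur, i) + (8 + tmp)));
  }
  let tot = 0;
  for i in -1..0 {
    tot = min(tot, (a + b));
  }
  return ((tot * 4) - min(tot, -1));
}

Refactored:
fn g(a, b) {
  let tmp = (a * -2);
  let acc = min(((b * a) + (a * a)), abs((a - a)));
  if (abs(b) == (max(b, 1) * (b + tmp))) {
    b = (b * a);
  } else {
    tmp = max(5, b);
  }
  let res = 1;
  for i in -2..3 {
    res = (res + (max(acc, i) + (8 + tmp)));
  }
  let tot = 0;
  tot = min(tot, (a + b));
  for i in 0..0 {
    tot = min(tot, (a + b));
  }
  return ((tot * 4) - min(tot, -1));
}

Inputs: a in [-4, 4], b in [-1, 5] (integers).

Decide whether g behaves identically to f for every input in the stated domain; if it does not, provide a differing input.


Side by side, the visible changes include: min/max/abs usage differs, plus arithmetic usage differs, plus local variable names differ, plus loop structure differs, plus statement counts differ.
Spot check at a=-2, b=1 — f: tmp=4, then cur=0, then ((max(b, 1) * (b + tmp)) == abs(b)) is false, then tmp=5, then res=1, then (i=-2), then res=14, then (i=-1), then res=27, then (i=0), then res=40, then (i=1), then res=54, then (i=2), then res=69, then tot=0, then (i=-1), then tot=-1, then returns -3. g: tmp=4, then acc=0, then (abs(b) == (max(b, 1) * (b + tmp))) is false, then tmp=5, then res=1, then (i=-2), then res=14, then (i=-1), then res=27, then (i=0), then res=40, then (i=1), then res=54, then (i=2), then res=69, then tot=0, then tot=-1, then the loop over i runs zero times, then returns -3. Both give -3.
Every one of the 63 inputs gives matching results.
verdict: equivalent


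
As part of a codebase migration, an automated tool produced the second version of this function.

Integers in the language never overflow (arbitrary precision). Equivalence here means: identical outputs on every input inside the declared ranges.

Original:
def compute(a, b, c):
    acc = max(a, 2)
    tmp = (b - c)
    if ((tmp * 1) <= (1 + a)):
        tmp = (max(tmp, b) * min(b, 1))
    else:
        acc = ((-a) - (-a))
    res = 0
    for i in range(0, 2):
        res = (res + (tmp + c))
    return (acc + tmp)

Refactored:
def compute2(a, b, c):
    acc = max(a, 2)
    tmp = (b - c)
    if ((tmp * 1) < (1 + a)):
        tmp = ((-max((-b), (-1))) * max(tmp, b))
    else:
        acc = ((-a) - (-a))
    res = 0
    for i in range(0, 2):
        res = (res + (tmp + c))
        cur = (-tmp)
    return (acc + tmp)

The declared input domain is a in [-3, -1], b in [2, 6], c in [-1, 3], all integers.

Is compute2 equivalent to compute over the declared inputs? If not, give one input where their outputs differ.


Try a=-2, b=2, c=3.
compute: acc := 2 | tmp := -1 | ((tmp * 1) <= (1 + a)): true | tmp := 2 | res := 0 | iter i=0: | res := 5 | iter i=1: | res := 10 | result 4
compute2: acc := 2 | tmp := -1 | ((tmp * 1) < (1 + a)): false | acc := 0 | res := 0 | iter i=0: | res := 2 | cur := 1 | iter i=1: | res := 4 | cur := 1 | result -1
4 against -1: the behavior changed.
verdict: not equivalent; witness: a=-2, b=2, c=3


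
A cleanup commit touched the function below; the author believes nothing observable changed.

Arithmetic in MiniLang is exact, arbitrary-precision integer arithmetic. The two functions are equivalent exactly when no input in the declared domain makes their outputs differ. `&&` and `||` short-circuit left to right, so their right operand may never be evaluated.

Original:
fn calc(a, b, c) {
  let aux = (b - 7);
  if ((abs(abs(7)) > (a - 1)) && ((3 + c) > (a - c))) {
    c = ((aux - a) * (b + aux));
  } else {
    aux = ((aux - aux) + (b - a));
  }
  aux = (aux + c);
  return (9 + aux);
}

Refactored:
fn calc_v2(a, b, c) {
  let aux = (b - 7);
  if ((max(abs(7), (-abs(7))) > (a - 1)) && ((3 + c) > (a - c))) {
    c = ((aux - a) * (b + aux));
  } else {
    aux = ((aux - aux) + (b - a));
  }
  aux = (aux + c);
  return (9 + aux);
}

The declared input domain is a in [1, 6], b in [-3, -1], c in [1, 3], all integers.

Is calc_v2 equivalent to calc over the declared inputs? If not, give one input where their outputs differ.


Equivalent — the differences include min/max/abs usage differs, and constant usage differs, yet no declared input distinguishes the two.
One worked example (a=1, b=-3, c=1) — calc: aux becomes -10; next ((abs(abs(7)) > (a - 1)) && ((3 + c) > (a - c))) evaluates to true; next c becomes 143; next aux becomes 133; next final value 142; calc_v2: aux becomes -10; next ((max(abs(7), (-abs(7))) > (a - 1)) && ((3 + c) > (a - c))) evaluates to true; next c becomes 143; next aux becomes 133; next final value 142; agreement on 142.
Every one of the 54 inputs gives matching results.
verdict: equivalent


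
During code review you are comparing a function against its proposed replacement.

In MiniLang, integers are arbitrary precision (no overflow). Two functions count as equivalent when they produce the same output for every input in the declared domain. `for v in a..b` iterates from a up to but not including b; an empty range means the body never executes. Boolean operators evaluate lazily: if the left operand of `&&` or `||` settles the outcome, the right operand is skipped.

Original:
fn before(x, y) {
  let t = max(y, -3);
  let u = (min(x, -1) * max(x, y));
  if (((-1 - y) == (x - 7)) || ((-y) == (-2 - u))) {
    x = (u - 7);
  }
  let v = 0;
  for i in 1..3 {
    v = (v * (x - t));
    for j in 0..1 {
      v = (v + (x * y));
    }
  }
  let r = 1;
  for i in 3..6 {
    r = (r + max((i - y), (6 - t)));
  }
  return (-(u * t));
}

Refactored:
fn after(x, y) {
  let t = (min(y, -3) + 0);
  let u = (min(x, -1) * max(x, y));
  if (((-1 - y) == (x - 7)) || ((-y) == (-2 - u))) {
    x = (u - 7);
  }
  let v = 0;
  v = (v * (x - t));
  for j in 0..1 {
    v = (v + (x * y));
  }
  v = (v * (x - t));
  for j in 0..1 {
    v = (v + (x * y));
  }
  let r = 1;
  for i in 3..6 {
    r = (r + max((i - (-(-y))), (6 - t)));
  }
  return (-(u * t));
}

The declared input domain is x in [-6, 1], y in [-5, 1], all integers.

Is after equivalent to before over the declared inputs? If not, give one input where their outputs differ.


Input x=-6, y=-5: 90 from before versus 150 from after.
verdict: not equivalent; witness: x=-6, y=-5


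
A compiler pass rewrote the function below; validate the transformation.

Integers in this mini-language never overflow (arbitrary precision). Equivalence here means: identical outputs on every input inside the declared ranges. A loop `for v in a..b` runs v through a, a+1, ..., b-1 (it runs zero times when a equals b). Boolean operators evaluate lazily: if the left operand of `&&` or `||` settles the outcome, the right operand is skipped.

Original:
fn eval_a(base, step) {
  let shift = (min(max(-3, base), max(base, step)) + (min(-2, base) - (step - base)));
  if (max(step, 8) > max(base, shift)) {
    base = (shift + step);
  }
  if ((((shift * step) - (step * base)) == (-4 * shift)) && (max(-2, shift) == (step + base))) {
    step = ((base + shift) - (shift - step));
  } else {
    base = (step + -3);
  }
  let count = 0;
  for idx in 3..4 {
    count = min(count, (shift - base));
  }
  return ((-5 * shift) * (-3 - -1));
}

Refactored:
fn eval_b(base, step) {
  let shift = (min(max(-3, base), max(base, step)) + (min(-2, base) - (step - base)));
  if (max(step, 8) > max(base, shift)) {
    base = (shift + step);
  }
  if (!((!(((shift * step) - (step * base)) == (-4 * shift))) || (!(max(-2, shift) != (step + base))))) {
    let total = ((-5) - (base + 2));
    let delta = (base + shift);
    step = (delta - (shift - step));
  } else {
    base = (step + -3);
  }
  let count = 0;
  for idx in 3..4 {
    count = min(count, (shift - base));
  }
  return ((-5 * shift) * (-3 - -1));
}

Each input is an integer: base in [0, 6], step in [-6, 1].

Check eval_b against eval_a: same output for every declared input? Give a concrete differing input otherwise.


Equivalent. The edit looks behavioral (`(max(-2, shift) == (step + base))` became `(max(-2, shift) != (step + base))`), but over these ranges it never changes the outcome.
An exhaustive pass over the 56 declared inputs shows identical outputs.
As a probe, take base=5, step=-6: eval_a runs shift := 14 | (max(step, 8) > max(base, shift)): false | ((((shift * step) - (step * base)) == (-4 * shift)) && (max(-2, shift) == (step + base))): false | base := -9 | count := 0 | iter idx=3: | count := 0 | result 140; eval_b runs shift := 14 | (max(step, 8) > max(base, shift)): false | (!((!(((shift * step) - (step * base)) == (-4 * shift))) || (!(max(-2, shift) != (step + base))))): false | base := -9 | count := 0 | iter idx=3: | count := 0 | result 140; both end at 140.
verdict: equivalent


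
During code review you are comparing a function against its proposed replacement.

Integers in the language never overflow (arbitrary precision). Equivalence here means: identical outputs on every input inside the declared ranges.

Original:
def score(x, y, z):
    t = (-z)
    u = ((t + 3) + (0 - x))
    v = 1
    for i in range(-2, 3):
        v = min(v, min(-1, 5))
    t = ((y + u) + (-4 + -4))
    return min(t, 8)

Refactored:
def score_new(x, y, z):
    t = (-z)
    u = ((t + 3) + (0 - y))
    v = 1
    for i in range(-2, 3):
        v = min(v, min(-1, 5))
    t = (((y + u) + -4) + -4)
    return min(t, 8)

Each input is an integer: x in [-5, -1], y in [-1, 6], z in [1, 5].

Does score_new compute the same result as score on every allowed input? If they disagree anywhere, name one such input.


There is a counterexample at x=-5, y=-1, z=1: -2 on one side, -6 on the other.
score: t=-1, then u=7, then v=1, then (i=-2), then v=-1, then (i=-1), then v=-1, then (i=0), then v=-1, then (i=1), then v=-1, then (i=2), then v=-1, then t=-2, then returns -2
score_new: t=-1, then u=3, then v=1, then (i=-2), then v=-1, then (i=-1), then v=-1, then (i=0), then v=-1, then (i=1), then v=-1, then (i=2), then v=-1, then t=-6, then returns -6
verdict: not equivalent; witness: x=-5, y=-1, z=1


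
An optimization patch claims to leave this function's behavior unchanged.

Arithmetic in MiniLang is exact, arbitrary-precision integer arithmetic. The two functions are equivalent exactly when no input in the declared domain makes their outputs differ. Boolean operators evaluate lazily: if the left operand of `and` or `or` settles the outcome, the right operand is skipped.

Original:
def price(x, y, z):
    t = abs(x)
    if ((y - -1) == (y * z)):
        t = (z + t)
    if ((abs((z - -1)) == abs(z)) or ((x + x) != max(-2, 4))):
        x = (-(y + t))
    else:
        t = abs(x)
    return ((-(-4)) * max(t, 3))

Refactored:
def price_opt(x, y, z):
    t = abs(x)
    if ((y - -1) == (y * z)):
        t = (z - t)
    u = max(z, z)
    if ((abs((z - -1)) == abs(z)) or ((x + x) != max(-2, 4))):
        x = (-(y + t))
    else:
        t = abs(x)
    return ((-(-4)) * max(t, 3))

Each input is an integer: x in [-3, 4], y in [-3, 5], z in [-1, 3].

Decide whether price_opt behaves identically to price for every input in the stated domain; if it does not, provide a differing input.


There is a counterexample at x=-3, y=1, z=2: 20 on one side, 12 on the other.
price: t = 3; ((y - -1) == (y * z)) -> true; t = 5; ((abs((z - -1)) == abs(z)) or ((x + x) != max(-2, 4))) -> true; x = -6; return 20
price_opt: t = 3; ((y - -1) == (y * z)) -> true; t = -1; u = 2; ((abs((z - -1)) == abs(z)) or ((x + x) != max(-2, 4))) -> true; x = 0; return 12
verdict: not equivalent; witness: x=-3, y=1, z=2


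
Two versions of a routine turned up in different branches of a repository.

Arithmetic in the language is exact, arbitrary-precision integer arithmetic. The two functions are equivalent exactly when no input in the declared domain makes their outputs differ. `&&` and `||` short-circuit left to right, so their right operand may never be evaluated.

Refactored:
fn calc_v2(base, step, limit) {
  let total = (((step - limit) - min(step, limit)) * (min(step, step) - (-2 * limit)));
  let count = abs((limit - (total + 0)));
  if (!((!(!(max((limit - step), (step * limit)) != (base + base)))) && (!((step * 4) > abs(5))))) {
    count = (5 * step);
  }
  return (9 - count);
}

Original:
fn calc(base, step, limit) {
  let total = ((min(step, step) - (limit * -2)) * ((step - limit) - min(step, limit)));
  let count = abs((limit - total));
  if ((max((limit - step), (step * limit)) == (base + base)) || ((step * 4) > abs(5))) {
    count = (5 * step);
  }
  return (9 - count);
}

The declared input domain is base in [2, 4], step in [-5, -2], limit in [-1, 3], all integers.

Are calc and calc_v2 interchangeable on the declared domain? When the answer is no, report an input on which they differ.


Equivalent — the differences include boolean connective usage differs; and comparison usage differs; and constant usage differs; and arithmetic usage differs, yet no declared input distinguishes the two.
Spot check at base=2, step=-3, limit=2 — calc: total becomes -2; next count becomes 4; next ((max((limit - step), (step * limit)) == (base + base)) || ((step * 4) > abs(5))) evaluates to false; next final value 5. calc_v2: total becomes -2; next count becomes 4; next (!((!(!(max((limit - step), (step * limit)) != (base + base)))) && (!((step * 4) > abs(5))))) evaluates to false; next final value 5. Both give 5.
Across all 60 domain points the two functions coincide.
verdict: equivalent


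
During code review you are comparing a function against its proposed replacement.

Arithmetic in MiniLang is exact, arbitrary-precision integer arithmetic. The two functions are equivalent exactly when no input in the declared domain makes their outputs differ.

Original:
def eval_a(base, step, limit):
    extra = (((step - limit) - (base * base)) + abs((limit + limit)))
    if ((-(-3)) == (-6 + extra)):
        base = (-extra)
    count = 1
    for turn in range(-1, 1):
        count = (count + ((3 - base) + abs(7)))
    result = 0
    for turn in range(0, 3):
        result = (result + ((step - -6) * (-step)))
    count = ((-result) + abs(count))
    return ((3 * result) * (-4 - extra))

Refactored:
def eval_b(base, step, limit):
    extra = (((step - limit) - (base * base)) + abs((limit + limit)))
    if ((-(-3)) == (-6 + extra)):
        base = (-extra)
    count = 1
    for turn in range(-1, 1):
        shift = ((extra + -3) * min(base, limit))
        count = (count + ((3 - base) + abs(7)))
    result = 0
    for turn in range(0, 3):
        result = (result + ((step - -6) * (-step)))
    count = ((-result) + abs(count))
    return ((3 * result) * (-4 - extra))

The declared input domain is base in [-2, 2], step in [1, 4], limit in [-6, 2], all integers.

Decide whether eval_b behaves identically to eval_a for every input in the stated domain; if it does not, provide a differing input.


The two are interchangeable: arithmetic usage differs, and statement counts differ, and constant usage differs, and min/max/abs usage differs, and local variable names differ, and every declared input agrees.
Tracing base=-2, step=1, limit=0: eval_a: extra=-3, then ((-(-3)) == (-6 + extra)) is false, then count=1, then (turn=-1), then count=13, then (turn=0), then count=25, then result=0, then (turn=0), then result=-7, then (turn=1), then result=-14, then (turn=2), then result=-21, then count=46, then returns 63 | eval_b: extra=-3, then ((-(-3)) == (-6 + extra)) is false, then count=1, then (turn=-1), then shift=12, then count=13, then (turn=0), then shift=12, then count=25, then result=0, then (turn=0), then result=-7, then (turn=1), then result=-14, then (turn=2), then result=-21, then count=46, then returns 63 — matching result 63.
Across all 180 domain points the two functions coincide.
verdict: equivalent


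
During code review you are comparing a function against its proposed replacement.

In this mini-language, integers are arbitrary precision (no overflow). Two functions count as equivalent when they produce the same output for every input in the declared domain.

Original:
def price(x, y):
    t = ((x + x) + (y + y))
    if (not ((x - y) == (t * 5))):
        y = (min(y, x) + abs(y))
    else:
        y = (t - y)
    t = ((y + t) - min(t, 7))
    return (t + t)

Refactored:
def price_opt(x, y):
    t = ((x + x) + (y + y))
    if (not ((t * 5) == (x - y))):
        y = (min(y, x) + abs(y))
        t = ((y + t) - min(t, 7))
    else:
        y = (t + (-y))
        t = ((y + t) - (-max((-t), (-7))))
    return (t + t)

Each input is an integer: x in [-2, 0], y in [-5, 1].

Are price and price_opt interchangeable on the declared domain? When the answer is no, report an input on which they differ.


Comparing the listings, the differences include: constant usage differs; also arithmetic usage differs; also min/max/abs usage differs; also statement counts differ.
Spot check at x=0, y=-1 — price: t becomes -2; next (not ((x - y) == (t * 5))) evaluates to true; next y becomes 0; next t becomes 0; next final value 0. price_opt: t becomes -2; next (not ((t * 5) == (x - y))) evaluates to true; next y becomes 0; next t becomes 0; next final value 0. Both give 0.
Across all 21 domain points the two functions coincide.
verdict: equivalent


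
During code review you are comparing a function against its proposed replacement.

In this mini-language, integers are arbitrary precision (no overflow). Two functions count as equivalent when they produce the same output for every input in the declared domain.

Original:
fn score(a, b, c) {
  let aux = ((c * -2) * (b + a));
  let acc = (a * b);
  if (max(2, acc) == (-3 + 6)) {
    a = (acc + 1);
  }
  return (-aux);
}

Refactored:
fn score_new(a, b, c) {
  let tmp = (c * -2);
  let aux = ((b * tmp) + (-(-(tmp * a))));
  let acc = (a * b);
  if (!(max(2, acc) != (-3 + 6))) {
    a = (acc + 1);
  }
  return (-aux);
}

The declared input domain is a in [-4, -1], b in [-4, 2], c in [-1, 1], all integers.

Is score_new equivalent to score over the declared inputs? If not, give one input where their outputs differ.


Although statement counts differ; and arithmetic usage differs; and comparison usage differs; and boolean connective usage differs; and local variable names differ, 84/84 inputs agree.
verdict: equivalent


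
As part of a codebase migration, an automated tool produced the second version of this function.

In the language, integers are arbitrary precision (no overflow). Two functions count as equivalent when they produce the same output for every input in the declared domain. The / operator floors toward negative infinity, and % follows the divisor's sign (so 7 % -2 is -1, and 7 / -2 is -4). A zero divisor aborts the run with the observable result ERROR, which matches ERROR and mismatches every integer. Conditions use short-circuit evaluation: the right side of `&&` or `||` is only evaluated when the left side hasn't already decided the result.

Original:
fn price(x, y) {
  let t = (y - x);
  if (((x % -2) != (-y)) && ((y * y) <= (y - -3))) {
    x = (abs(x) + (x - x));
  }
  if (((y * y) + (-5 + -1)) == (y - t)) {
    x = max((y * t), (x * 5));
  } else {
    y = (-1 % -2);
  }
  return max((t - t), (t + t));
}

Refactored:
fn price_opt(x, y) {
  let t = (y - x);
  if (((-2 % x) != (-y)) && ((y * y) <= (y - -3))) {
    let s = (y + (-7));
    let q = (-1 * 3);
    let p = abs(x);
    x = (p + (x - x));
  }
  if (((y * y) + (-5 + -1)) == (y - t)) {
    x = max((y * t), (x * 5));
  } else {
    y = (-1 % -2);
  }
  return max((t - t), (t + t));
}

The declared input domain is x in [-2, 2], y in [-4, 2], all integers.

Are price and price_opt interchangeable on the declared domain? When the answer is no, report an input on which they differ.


These are not equivalent — on x=0, y=-4 the outputs split (0 vs ERROR).
price: t=-4, then (((x % -2) != (-y)) && ((y * y) <= (y - -3))) is false, then (((y * y) + (-5 + -1)) == (y - t)) is false, then y=-1, then returns 0
price_opt: t=-4, then a zero divisor aborts: ERROR
verdict: not equivalent; witness: x=0, y=-4


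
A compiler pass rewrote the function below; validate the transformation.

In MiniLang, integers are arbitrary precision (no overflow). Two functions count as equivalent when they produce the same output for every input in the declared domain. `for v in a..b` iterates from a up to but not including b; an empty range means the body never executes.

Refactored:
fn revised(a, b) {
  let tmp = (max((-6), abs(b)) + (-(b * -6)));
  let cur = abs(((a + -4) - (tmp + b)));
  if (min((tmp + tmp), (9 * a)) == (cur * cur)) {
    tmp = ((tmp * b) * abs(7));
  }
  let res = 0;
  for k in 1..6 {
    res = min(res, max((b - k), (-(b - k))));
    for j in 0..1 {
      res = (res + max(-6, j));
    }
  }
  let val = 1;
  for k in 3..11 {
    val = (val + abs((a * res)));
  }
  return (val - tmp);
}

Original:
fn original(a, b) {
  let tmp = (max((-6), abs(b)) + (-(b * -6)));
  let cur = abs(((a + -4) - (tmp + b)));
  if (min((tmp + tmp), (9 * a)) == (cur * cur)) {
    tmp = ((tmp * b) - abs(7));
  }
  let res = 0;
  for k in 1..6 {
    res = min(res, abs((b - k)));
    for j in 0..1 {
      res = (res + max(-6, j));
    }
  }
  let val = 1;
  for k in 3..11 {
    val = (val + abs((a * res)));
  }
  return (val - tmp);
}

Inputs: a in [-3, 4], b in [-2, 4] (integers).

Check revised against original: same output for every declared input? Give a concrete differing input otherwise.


Run the pair on a=4, b=0.
original: tmp = 0; cur = 0; (min((tmp + tmp), (9 * a)) == (cur * cur)) -> true; tmp = -7; res = 0; [k=1]; res = 0; [j=0]; res = 0; [k=2]; res = 0; [j=0]; res = 0; [k=3]; res = 0; [j=0]; res = 0; [k=4]; res = 0; [j=0]; res = 0; [k=5]; res = 0; [j=0]; res = 0; val = 1; [k=3]; val = 1; [k=4]; val = 1; [k=5]; val = 1; [k=6]; val = 1; [k=7]; val = 1; [k=8]; val = 1; [k=9]; val = 1; [k=10]; val = 1; return 8
revised: tmp = 0; cur = 0; (min((tmp + tmp), (9 * a)) == (cur * cur)) -> true; tmp = 0; res = 0; [k=1]; res = 0; [j=0]; res = 0; [k=2]; res = 0; [j=0]; res = 0; [k=3]; res = 0; [j=0]; res = 0; [k=4]; res = 0; [j=0]; res = 0; [k=5]; res = 0; [j=0]; res = 0; val = 1; [k=3]; val = 1; [k=4]; val = 1; [k=5]; val = 1; [k=6]; val = 1; [k=7]; val = 1; [k=8]; val = 1; [k=9]; val = 1; [k=10]; val = 1; return 1
8 != 1, so the rewrite changes behavior.
verdict: not equivalent; witness: a=4, b=0


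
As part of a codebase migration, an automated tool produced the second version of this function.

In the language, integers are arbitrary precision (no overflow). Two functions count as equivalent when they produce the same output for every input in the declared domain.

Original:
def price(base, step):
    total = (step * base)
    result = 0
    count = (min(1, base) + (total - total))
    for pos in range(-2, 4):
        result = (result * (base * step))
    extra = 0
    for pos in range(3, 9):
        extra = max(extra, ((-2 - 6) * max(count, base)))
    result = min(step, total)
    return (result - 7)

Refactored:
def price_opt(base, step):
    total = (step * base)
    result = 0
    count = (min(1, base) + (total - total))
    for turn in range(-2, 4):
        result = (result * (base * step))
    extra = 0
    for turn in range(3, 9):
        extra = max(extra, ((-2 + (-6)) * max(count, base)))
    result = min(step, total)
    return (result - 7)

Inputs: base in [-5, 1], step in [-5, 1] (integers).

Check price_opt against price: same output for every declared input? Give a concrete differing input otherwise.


This is a faithful refactor — arithmetic usage differs; and local variable names differ, but the computed results match everywhere.
As a probe, take base=-1, step=-1: price runs total = 1; result = 0; count = -1; [pos=-2]; result = 0; [pos=-1]; result = 0; [pos=0]; result = 0; [pos=1]; result = 0; [pos=2]; result = 0; [pos=3]; result = 0; extra = 0; [pos=3]; extra = 8; [pos=4]; extra = 8; [pos=5]; extra = 8; [pos=6]; extra = 8; [pos=7]; extra = 8; [pos=8]; extra = 8; result = -1; return -8; price_opt runs total = 1; result = 0; count = -1; [turn=-2]; result = 0; [turn=-1]; result = 0; [turn=0]; result = 0; [turn=1]; result = 0; [turn=2]; result = 0; [turn=3]; result = 0; extra = 0; [turn=3]; extra = 8; [turn=4]; extra = 8; [turn=5]; extra = 8; [turn=6]; extra = 8; [turn=7]; extra = 8; [turn=8]; extra = 8; result = -1; return -8; both end at -8.
Checked all 49 inputs in the declared domain: the outputs agree on every one.
verdict: equivalent


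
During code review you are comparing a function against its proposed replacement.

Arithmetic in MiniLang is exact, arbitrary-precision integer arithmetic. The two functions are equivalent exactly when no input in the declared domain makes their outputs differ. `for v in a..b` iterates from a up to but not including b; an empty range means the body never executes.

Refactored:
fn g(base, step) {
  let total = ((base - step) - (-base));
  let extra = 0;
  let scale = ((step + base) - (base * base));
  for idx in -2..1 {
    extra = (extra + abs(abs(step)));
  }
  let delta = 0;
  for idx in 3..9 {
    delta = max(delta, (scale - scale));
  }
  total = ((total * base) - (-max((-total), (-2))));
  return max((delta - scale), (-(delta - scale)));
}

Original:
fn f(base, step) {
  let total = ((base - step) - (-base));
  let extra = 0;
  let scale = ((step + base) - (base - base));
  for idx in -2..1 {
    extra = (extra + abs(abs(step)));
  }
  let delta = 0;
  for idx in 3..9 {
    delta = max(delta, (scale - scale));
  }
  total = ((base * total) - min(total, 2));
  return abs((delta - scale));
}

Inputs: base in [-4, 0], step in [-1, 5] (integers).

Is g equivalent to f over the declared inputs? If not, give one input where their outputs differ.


At base=-4, step=-1: f gives 5, g gives 21.
verdict: not equivalent; witness: base=-4, step=-1


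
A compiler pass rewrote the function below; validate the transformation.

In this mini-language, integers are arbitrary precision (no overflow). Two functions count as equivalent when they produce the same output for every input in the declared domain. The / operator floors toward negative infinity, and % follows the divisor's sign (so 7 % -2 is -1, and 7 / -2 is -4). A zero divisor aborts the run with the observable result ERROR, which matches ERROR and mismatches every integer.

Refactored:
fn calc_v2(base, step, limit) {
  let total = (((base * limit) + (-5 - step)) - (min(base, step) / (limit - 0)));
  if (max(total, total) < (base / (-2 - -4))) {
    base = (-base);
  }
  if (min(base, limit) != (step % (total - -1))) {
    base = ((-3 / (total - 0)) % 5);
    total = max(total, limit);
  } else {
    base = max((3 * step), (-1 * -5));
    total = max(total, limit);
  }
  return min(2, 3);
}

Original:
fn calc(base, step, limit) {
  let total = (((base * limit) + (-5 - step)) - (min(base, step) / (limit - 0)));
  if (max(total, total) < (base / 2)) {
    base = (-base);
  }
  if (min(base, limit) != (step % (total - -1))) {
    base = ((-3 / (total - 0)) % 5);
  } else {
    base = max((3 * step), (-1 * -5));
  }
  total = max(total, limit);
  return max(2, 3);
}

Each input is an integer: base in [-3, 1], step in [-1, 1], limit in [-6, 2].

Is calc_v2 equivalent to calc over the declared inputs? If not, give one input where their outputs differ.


Take base=-3, step=-1, limit=-6.
calc: total = 14; (max(total, total) < (base / 2)) -> false; (min(base, limit) != (step % (total - -1))) -> true; base = 4; total = 14; return 3
calc_v2: total = 14; (max(total, total) < (base / (-2 - -4))) -> false; (min(base, limit) != (step % (total - -1))) -> true; base = 4; total = 14; return 2
3 against 2: the behavior changed.
verdict: not equivalent; witness: base=-3, step=-1, limit=-6


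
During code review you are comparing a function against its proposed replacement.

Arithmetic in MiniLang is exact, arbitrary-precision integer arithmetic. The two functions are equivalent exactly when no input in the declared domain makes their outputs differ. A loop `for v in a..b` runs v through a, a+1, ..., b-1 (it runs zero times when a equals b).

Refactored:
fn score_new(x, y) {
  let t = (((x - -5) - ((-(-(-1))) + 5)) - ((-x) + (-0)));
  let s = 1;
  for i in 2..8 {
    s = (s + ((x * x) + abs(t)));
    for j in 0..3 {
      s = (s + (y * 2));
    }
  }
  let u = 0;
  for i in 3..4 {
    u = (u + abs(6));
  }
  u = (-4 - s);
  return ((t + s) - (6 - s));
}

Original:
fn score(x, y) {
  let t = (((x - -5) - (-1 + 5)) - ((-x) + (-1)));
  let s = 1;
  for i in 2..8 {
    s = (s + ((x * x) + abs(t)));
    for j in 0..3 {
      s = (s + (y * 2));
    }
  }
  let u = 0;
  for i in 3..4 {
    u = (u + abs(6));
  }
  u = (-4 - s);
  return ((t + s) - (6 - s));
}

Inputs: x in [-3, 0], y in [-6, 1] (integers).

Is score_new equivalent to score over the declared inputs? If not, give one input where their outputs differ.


Try x=-3, y=-6.
score: t=-4, then s=1, then (i=2), then s=14, then (j=0), then s=2, then (j=1), then s=-10, then (j=2), then s=-22, then (i=3), then s=-9, then (j=0), then s=-21, then (j=1), then s=-33, then (j=2), then s=-45, then (i=4), then s=-32, then (j=0), then s=-44, then (j=1), then s=-56, then (j=2), then s=-68, then (i=5), then s=-55, then (j=0), then s=-67, then (j=1), then s=-79, then (j=2), then s=-91, then (i=6), then s=-78, then (j=0), then s=-90, then (j=1), then s=-102, then (j=2), then s=-114, then (i=7), then s=-101, then (j=0), then s=-113, then (j=1), then s=-125, then (j=2), then s=-137, then u=0, then (i=3), then u=6, then u=133, then returns -284
score_new: t=-5, then s=1, then (i=2), then s=15, then (j=0), then s=3, then (j=1), then s=-9, then (j=2), then s=-21, then (i=3), then s=-7, then (j=0), then s=-19, then (j=1), then s=-31, then (j=2), then s=-43, then (i=4), then s=-29, then (j=0), then s=-41, then (j=1), then s=-53, then (j=2), then s=-65, then (i=5), then s=-51, then (j=0), then s=-63, then (j=1), then s=-75, then (j=2), then s=-87, then (i=6), then s=-73, then (j=0), then s=-85, then (j=1), then s=-97, then (j=2), then s=-109, then (i=7), then s=-95, then (j=0), then s=-107, then (j=1), then s=-119, then (j=2), then s=-131, then u=0, then (i=3), then u=6, then u=127, then returns -273
-284 against -273: the behavior changed.
verdict: not equivalent; witness: x=-3, y=-6


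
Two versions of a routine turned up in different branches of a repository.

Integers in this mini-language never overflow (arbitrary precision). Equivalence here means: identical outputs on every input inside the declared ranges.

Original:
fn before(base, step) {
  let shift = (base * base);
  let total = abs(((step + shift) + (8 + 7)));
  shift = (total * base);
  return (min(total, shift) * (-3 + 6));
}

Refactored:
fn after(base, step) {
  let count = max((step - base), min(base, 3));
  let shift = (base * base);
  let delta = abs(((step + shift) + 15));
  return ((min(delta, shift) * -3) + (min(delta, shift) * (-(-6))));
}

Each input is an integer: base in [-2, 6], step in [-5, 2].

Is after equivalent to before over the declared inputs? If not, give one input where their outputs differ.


Take base=-2, step=-5.
before: shift becomes 4; next total becomes 14; next shift becomes -28; next final value -84
after: count becomes -2; next shift becomes 4; next delta becomes 14; next final value 12
-84 against 12: the behavior changed.
verdict: not equivalent; witness: base=-2, step=-5


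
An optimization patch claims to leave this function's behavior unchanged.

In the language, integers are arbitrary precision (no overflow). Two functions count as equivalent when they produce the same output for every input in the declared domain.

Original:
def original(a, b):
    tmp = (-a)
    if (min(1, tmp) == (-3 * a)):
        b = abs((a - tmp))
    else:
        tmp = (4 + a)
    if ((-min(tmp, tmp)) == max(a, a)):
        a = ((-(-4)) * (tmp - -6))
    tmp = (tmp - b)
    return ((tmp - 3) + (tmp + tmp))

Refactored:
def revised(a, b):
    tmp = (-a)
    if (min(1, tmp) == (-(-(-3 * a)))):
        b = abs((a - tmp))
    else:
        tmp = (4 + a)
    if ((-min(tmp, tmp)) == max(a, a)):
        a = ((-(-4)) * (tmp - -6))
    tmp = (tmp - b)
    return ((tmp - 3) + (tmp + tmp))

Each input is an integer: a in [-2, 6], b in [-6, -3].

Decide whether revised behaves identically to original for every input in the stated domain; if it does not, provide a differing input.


Reading the diff, among the changes: same computation, different form.
One worked example (a=-1, b=-3) — original: tmp := 1 | (min(1, tmp) == (-3 * a)): false | tmp := 3 | ((-min(tmp, tmp)) == max(a, a)): false | tmp := 6 | result 15; revised: tmp := 1 | (min(1, tmp) == (-(-(-3 * a)))): false | tmp := 3 | ((-min(tmp, tmp)) == max(a, a)): false | tmp := 6 | result 15; agreement on 15.
Sweeping the whole domain (36 inputs) finds no disagreement.
verdict: equivalent
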